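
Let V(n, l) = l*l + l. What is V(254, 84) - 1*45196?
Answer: -38056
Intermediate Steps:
V(n, l) = l + l² (V(n, l) = l² + l = l + l²)
V(254, 84) - 1*45196 = 84*(1 + 84) - 1*45196 = 84*85 - 45196 = 7140 - 45196 = -38056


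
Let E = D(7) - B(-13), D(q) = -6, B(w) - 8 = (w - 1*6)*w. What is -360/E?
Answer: 40/29 ≈ 1.3793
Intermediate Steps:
B(w) = 8 + w*(-6 + w) (B(w) = 8 + (w - 1*6)*w = 8 + (w - 6)*w = 8 + (-6 + w)*w = 8 + w*(-6 + w))
E = -261 (E = -6 - (8 + (-13)**2 - 6*(-13)) = -6 - (8 + 169 + 78) = -6 - 1*255 = -6 - 255 = -261)
-360/E = -360/(-261) = -360*(-1/261) = 40/29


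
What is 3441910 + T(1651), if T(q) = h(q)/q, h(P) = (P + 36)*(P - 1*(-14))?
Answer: 5685402265/1651 ≈ 3.4436e+6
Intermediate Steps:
h(P) = (14 + P)*(36 + P) (h(P) = (36 + P)*(P + 14) = (36 + P)*(14 + P) = (14 + P)*(36 + P))
T(q) = (504 + q**2 + 50*q)/q
3441910 + T(1651) = 3441910 + (50 + 1651 + 504/1651) = 3441910 + 2808855/1651 = 5685402265/1651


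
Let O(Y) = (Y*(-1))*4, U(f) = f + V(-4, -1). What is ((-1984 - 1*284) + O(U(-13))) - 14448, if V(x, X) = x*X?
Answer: -16680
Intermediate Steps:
V(x, X) = X*x
U(f) = 4 + f (U(f) = f - 1*(-4) = f + 4 = 4 + f)
O(Y) = -4*Y (O(Y) = -Y*4 = -4*Y)
((-1984 - 1*284) + O(U(-13))) - 14448 = ((-1984 - 1*284) - 4*(4 - 13)) - 14448 = ((-1984 - 284) - 4*(-9)) - 14448 = (-2268 + 36) - 14448 = -2232 - 14448 = -16680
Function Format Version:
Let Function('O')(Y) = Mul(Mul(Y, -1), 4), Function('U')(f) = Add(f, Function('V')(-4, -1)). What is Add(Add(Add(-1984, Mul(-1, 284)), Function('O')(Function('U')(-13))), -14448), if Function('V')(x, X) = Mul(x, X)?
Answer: -16680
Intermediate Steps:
Function('V')(x, X) = Mul(X, x)
Function('U')(f) = Add(4, f) (Function('U')(f) = Add(f, Mul(-1, -4)) = Add(f, 4) = Add(4, f))
Function('O')(Y) = Mul(-4, Y) (Function('O')(Y) = Mul(Mul(-1, Y), 4) = Mul(-4, Y))
Add(Add(Add(-1984, Mul(-1, 284)), Function('O')(Function('U')(-13))), -14448) = Add(Add(Add(-1984, Mul(-1, 284)), Mul(-4, Add(4, -13))), -14448) = Add(Add(Add(-1984, -284), Mul(-4, -9)), -14448) = Add(Add(-2268, 36), -14448) = Add(-2232, -14448) = -16680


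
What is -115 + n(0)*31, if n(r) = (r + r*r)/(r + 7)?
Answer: -115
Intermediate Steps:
n(r) = (r + r²)/(7 + r)
-115 + n(0)*31 = -115 + (0*(1 + 0)/(7 + 0))*31 = -115 + (0*1/7)*31 = -115 + (0*(⅐)*1)*31 = -115 + 0*31 = -115 + 0 = -115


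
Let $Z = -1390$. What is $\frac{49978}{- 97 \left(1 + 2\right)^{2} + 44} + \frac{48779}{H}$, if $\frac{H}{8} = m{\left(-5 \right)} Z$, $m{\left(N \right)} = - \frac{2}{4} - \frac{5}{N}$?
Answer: $- \frac{318315471}{4609240} \approx -69.06$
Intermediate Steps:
$m{\left(N \right)} = - \frac{1}{2} - \frac{5}{N}$ ($m{\left(N \right)} = \left(-2\right) \frac{1}{4} - \frac{5}{N} = - \frac{1}{2} - \frac{5}{N}$)
$H = -5560$ ($H = 8 \frac{-10 - -5}{2 \left(-5\right)} \left(-1390\right) = 8 \cdot \frac{1}{2} \left(- \frac{1}{5}\right) \left(-10 + 5\right) \left(-1390\right) = 8 \cdot \frac{1}{2} \left(- \frac{1}{5}\right) \left(-5\right) \left(-1390\right) = 8 \cdot \frac{1}{2} \left(-1390\right) = 8 \left(-695\right) = -5560$)
$\frac{49978}{- 97 \left(1 + 2\right)^{2} + 44} + \frac{48779}{H} = \frac{49978}{- 97 \left(1 + 2\right)^{2} + 44} + \frac{48779}{-5560} = \frac{49978}{- 97 \cdot 3^{2} + 44} + 48779 \left(- \frac{1}{5560}\right) = \frac{49978}{\left(-97\right) 9 + 44} - \frac{48779}{5560} = \frac{49978}{-873 + 44} - \frac{48779}{5560} = \frac{49978}{-829} - \frac{48779}{5560} = 49978 \left(- \frac{1}{829}\right) - \frac{48779}{5560} = - \frac{49978}{829} - \frac{48779}{5560} = - \frac{318315471}{4609240}$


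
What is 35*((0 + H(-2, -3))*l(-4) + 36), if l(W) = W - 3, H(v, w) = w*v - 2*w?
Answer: -1680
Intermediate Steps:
H(v, w) = -2*w + v*w (H(v, w) = v*w - 2*w = -2*w + v*w)
l(W) = -3 + W
35*((0 + H(-2, -3))*l(-4) + 36) = 35*((0 - 3*(-2 - 2))*(-3 - 4) + 36) = 35*((0 - 3*(-4))*(-7) + 36) = 35*((0 + 12)*(-7) + 36) = 35*(12*(-7) + 36) = 35*(-84 + 36) = 35*(-48) = -1680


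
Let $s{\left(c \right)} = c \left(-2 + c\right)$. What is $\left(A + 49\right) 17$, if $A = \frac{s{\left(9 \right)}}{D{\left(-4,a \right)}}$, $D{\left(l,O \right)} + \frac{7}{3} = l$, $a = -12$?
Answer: $\frac{12614}{19} \approx 663.89$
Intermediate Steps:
$D{\left(l,O \right)} = - \frac{7}{3} + l$
$A = - \frac{189}{19}$ ($A = \frac{9 \left(-2 + 9\right)}{- \frac{7}{3} - 4} = \frac{9 \cdot 7}{- \frac{19}{3}} = 63 \left(- \frac{3}{19}\right) = - \frac{189}{19} \approx -9.9474$)
$\left(A + 49\right) 17 = \left(- \frac{189}{19} + 49\right) 17 = \frac{742}{19} \cdot 17 = \frac{12614}{19}$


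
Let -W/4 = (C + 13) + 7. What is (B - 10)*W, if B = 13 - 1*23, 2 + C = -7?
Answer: 880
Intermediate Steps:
C = -9 (C = -2 - 7 = -9)
B = -10 (B = 13 - 23 = -10)
W = -44 (W = -4*((-9 + 13) + 7) = -4*(4 + 7) = -4*11 = -44)
(B - 10)*W = (-10 - 10)*(-44) = -20*(-44) = 880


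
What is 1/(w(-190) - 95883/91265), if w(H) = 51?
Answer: 91265/4558632 ≈ 0.020020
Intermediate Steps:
1/(w(-190) - 95883/91265) = 1/(51 - 95883/91265) = 1/(4558632/91265) = 91265/4558632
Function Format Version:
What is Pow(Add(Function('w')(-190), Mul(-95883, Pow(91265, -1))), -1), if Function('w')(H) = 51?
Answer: Rational(91265, 4558632) ≈ 0.020020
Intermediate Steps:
Pow(Add(Function('w')(-190), Mul(-95883, Pow(91265, -1))), -1) = Pow(Add(51, Mul(-95883, Pow(91265, -1))), -1) = Pow(Add(51, Mul(-95883, Rational(1, 91265))), -1) = Pow(Add(51, Rational(-95883, 91265)), -1) = Pow(Rational(4558632, 91265), -1) = Rational(91265, 4558632)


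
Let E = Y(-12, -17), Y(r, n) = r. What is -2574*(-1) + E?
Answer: 2562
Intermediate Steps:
E = -12
-2574*(-1) + E = -2574*(-1) - 12 = -429*(-6) - 12 = 2574 - 12 = 2562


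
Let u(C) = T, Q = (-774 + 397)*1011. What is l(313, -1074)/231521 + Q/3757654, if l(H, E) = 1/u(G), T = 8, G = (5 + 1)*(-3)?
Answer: -352972259521/3479903246936 ≈ -0.10143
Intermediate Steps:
Q = -381147 (Q = -377*1011 = -381147)
G = -18 (G = 6*(-3) = -18)
u(C) = 8
l(H, E) = ⅛ (l(H, E) = 1/8 = ⅛)
l(313, -1074)/231521 + Q/3757654 = (⅛)/231521 - 381147/3757654 = (⅛)*(1/231521) - 381147*1/3757654 = 1/1852168 - 381147/3757654 = -352972259521/3479903246936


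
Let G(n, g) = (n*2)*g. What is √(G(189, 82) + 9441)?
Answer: 3*√4493 ≈ 201.09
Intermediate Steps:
G(n, g) = 2*g*n (G(n, g) = (2*n)*g = 2*g*n)
√(G(189, 82) + 9441) = √(2*82*189 + 9441) = √(30996 + 9441) = √40437 = 3*√4493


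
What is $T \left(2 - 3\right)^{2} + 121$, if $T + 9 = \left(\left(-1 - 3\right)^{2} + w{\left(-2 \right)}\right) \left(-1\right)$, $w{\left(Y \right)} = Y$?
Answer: $98$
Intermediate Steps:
$T = -23$ ($T = -9 + \left(\left(-1 - 3\right)^{2} - 2\right) \left(-1\right) = -9 + \left(\left(-4\right)^{2} - 2\right) \left(-1\right) = -9 + \left(16 - 2\right) \left(-1\right) = -9 + 14 \left(-1\right) = -9 - 14 = -23$)
$T \left(2 - 3\right)^{2} + 121 = - 23 \left(2 - 3\right)^{2} + 121 = - 23 \left(-1\right)^{2} + 121 = \left(-23\right) 1 + 121 = -23 + 121 = 98$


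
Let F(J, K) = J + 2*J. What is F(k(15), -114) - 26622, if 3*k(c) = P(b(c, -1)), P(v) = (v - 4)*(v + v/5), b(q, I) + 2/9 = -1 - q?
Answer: -3540826/135 ≈ -26228.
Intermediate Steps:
b(q, I) = -11/9 - q (b(q, I) = -2/9 + (-1 - q) = -11/9 - q)
P(v) = 6*v*(-4 + v)/5 (P(v) = (-4 + v)*(v + v*(⅕)) = (-4 + v)*(v + v/5) = (-4 + v)*(6*v/5) = 6*v*(-4 + v)/5)
k(c) = 2*(-47/9 - c)*(-11/9 - c)/5 (k(c) = (6*(-11/9 - c)*(-4 + (-11/9 - c))/5)/3 = (6*(-11/9 - c)*(-47/9 - c)/5)/3 = (6*(-47/9 - c)*(-11/9 - c)/5)/3 = 2*(-47/9 - c)*(-11/9 - c)/5)
F(J, K) = 3*J
F(k(15), -114) - 26622 = 3*(1034/405 + (⅖)*15² + (116/45)*15) - 26622 = 3*(1034/405 + (⅖)*225 + 116/3) - 26622 = 3*(1034/405 + 90 + 116/3) - 26622 = 3*(53144/405) - 26622 = 53144/135 - 26622 = -3540826/135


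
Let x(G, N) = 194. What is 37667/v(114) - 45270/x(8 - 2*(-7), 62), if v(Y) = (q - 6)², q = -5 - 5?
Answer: -2140861/24832 ≈ -86.214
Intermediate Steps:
q = -10
v(Y) = 256 (v(Y) = (-10 - 6)² = (-16)² = 256)
37667/v(114) - 45270/x(8 - 2*(-7), 62) = 37667/256 - 45270/194 = 37667*(1/256) - 45270*1/194 = 37667/256 - 22635/97 = -2140861/24832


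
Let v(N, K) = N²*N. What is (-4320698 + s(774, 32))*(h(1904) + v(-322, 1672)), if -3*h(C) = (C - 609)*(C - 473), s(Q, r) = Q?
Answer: 146894535858812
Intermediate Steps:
h(C) = -(-609 + C)*(-473 + C)/3 (h(C) = -(C - 609)*(C - 473)/3 = -(-609 + C)*(-473 + C)/3)
v(N, K) = N³
(-4320698 + s(774, 32))*(h(1904) + v(-322, 1672)) = (-4320698 + 774)*((-96019 - ⅓*1904² + (1082/3)*1904) + (-322)³) = -4319924*((-96019 - ⅓*3625216 + 2060128/3) - 33386248) = -4319924*((-96019 - 3625216/3 + 2060128/3) - 33386248) = -4319924*(-617715 - 33386248) = -4319924*(-34003963) = 146894535858812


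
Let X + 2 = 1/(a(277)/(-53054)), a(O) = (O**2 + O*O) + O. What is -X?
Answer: 360524/153735 ≈ 2.3451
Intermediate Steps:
a(O) = O + 2*O**2 (a(O) = (O**2 + O**2) + O = 2*O**2 + O = O + 2*O**2)
X = -360524/153735 (X = -2 + 1/((277*(1 + 2*277))/(-53054)) = -2 + 1/((277*(1 + 554))*(-1/53054)) = -2 + 1/((277*555)*(-1/53054)) = -2 + 1/(153735*(-1/53054)) = -2 + 1/(-153735/53054) = -2 - 53054/153735 = -360524/153735 ≈ -2.3451)
-X = -1*(-360524/153735) = 360524/153735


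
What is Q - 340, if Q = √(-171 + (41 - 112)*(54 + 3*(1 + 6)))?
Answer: -340 + 2*I*√1374 ≈ -340.0 + 74.135*I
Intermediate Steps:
Q = 2*I*√1374 (Q = √(-171 - 71*(54 + 3*7)) = √(-171 - 71*(54 + 21)) = √(-171 - 71*75) = √(-171 - 5325) = √(-5496) = 2*I*√1374 ≈ 74.135*I)
Q - 340 = 2*I*√1374 - 340 = -340 + 2*I*√1374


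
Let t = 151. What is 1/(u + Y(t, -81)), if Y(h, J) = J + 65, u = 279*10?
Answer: 1/2774 ≈ 0.00036049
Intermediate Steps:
u = 2790
Y(h, J) = 65 + J
1/(u + Y(t, -81)) = 1/(2790 + (65 - 81)) = 1/(2790 - 16) = 1/2774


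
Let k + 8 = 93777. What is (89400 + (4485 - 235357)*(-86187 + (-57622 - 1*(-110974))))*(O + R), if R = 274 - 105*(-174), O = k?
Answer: 851419191725760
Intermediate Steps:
k = 93769 (k = -8 + 93777 = 93769)
O = 93769
R = 18544 (R = 274 + 18270 = 18544)
(89400 + (4485 - 235357)*(-86187 + (-57622 - 1*(-110974))))*(O + R) = (89400 + (4485 - 235357)*(-86187 + (-57622 - 1*(-110974))))*(93769 + 18544) = (89400 - 230872*(-86187 + (-57622 + 110974)))*112313 = (89400 - 230872*(-86187 + 53352))*112313 = (89400 - 230872*(-32835))*112313 = (89400 + 7580682120)*112313 = 7580771520*112313 = 851419191725760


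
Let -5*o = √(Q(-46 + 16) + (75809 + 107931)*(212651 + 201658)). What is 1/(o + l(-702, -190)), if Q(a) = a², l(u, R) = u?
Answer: 585/2537093882 - 11*√39320835/3805640823 ≈ -1.7894e-5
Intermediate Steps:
o = -44*√39320835/5 (o = -√((-46 + 16)² + (75809 + 107931)*(212651 + 201658))/5 = -√((-30)² + 183740*414309)/5 = -√(900 + 76125135660)/5 = -44*√39320835/5 ≈ -55182.)
1/(o + l(-702, -190)) = 1/(-44*√39320835/5 - 702) = 1/(-702 - 44*√39320835/5)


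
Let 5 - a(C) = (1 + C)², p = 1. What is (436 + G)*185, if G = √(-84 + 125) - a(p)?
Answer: 80475 + 185*√41 ≈ 81660.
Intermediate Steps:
a(C) = 5 - (1 + C)²
G = -1 + √41 (G = √(-84 + 125) - (5 - (1 + 1)²) = √41 - (5 - 1*2²) = √41 - (5 - 1*4) = √41 - (5 - 4) = √41 - 1*1 = √41 - 1 = -1 + √41 ≈ 5.4031)
(436 + G)*185 = (436 + (-1 + √41))*185 = (435 + √41)*185 = 80475 + 185*√41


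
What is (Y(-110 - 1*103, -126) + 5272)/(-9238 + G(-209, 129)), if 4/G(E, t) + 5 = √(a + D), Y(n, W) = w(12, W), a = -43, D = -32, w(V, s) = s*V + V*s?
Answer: -43265570/177800707 + 2810*I*√3/533402121 ≈ -0.24334 + 9.1246e-6*I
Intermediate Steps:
w(V, s) = 2*V*s (w(V, s) = V*s + V*s = 2*V*s)
Y(n, W) = 24*W (Y(n, W) = 2*12*W = 24*W)
G(E, t) = 4/(-5 + 5*I*√3) (G(E, t) = 4/(-5 + √(-43 - 32)) = 4/(-5 + √(-75)) = 4/(-5 + 5*I*√3))
(Y(-110 - 1*103, -126) + 5272)/(-9238 + G(-209, 129)) = (24*(-126) + 5272)/(-9238 + (-⅕ - I*√3/5)) = (-3024 + 5272)/(-46191/5 - I*√3/5) = 2248/(-46191/5 - I*√3/5)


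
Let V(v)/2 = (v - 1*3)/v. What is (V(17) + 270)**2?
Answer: 21325924/289 ≈ 73792.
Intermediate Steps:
V(v) = 2*(-3 + v)/v (V(v) = 2*((v - 1*3)/v) = 2*((v - 3)/v) = 2*((-3 + v)/v) = 2*(-3 + v)/v)
(V(17) + 270)**2 = ((2 - 6/17) + 270)**2 = (28/17 + 270)**2 = (4618/17)**2 = 21325924/289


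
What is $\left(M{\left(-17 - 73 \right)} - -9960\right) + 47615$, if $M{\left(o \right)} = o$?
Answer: $57485$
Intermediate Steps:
$\left(M{\left(-17 - 73 \right)} - -9960\right) + 47615 = \left(\left(-17 - 73\right) - -9960\right) + 47615 = \left(\left(-17 - 73\right) + 9960\right) + 47615 = \left(-90 + 9960\right) + 47615 = 9870 + 47615 = 57485$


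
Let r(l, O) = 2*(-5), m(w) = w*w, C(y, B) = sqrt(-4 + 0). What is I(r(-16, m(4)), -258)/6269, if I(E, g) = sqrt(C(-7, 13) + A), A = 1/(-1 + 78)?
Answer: sqrt(77 + 11858*I)/482713 ≈ 0.00016003 + 0.000159*I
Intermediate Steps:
C(y, B) = 2*I (C(y, B) = sqrt(-4) = 2*I)
m(w) = w**2
A = 1/77 ≈ 0.012987
r(l, O) = -10
I(E, g) = sqrt(1/77 + 2*I) (I(E, g) = sqrt(2*I + 1/77) = sqrt(1/77 + 2*I))
I(r(-16, m(4)), -258)/6269 = (sqrt(77 + 11858*I)/77)/6269 = (sqrt(77 + 11858*I)/77)*(1/6269) = sqrt(77 + 11858*I)/482713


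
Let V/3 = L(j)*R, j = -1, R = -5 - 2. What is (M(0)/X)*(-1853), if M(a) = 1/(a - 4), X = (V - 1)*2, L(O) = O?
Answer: 1853/160 ≈ 11.581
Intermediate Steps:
R = -7
V = 21 (V = 3*(-1*(-7)) = 3*7 = 21)
X = 40 (X = (21 - 1)*2 = 20*2 = 40)
M(a) = 1/(-4 + a)
(M(0)/X)*(-1853) = (1/((-4 + 0)*40))*(-1853) = ((1/40)/(-4))*(-1853) = -1/4*1/40*(-1853) = -1/160*(-1853) = 1853/160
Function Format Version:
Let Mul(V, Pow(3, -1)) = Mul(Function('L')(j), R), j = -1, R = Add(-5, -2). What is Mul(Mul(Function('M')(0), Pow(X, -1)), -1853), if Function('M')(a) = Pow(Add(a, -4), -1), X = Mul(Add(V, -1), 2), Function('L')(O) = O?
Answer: Rational(1853, 160) ≈ 11.581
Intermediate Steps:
R = -7
V = 21 (V = Mul(3, Mul(-1, -7)) = Mul(3, 7) = 21)
X = 40 (X = Mul(Add(21, -1), 2) = Mul(20, 2) = 40)
Function('M')(a) = Pow(Add(-4, a), -1)
Mul(Mul(Function('M')(0), Pow(X, -1)), -1853) = Mul(Mul(Pow(Add(-4, 0), -1), Pow(40, -1)), -1853) = Mul(Mul(Pow(-4, -1), Rational(1, 40)), -1853) = Mul(Mul(Rational(-1, 4), Rational(1, 40)), -1853) = Mul(Rational(-1, 160), -1853) = Rational(1853, 160)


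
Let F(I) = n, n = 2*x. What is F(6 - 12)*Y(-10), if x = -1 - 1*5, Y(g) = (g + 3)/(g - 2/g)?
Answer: -60/7 ≈ -8.5714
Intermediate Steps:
Y(g) = (3 + g)/(g - 2/g)
x = -6 (x = -1 - 5 = -6)
n = -12 (n = 2*(-6) = -12)
F(I) = -12
F(6 - 12)*Y(-10) = -(-120)*(3 - 10)/(-2 + (-10)²) = -(-120)*(-7)/(-2 + 100) = -(-120)*(-7)/98 = -12*5/7 = -60/7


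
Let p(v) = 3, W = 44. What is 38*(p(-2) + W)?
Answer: 1786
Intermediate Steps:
38*(p(-2) + W) = 38*(3 + 44) = 38*47 = 1786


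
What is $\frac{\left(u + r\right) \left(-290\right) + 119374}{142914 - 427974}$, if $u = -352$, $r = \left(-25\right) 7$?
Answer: $- \frac{68051}{71265} \approx -0.9549$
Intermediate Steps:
$r = -175$
$\frac{\left(u + r\right) \left(-290\right) + 119374}{142914 - 427974} = \frac{\left(-352 - 175\right) \left(-290\right) + 119374}{142914 - 427974} = \frac{\left(-527\right) \left(-290\right) + 119374}{-285060} = \left(152830 + 119374\right) \left(- \frac{1}{285060}\right) = 272204 \left(- \frac{1}{285060}\right) = - \frac{68051}{71265}$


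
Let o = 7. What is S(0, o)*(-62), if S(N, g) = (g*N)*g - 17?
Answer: 1054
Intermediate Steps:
S(N, g) = -17 + N*g² (S(N, g) = (N*g)*g - 17 = N*g² - 17 = -17 + N*g²)
S(0, o)*(-62) = (-17 + 0*7²)*(-62) = (-17 + 0*49)*(-62) = (-17 + 0)*(-62) = -17*(-62) = 1054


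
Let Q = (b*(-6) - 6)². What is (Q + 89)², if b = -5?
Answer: 442225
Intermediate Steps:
Q = 576 (Q = (-5*(-6) - 6)² = (30 - 6)² = 24² = 576)
(Q + 89)² = (576 + 89)² = 665² = 442225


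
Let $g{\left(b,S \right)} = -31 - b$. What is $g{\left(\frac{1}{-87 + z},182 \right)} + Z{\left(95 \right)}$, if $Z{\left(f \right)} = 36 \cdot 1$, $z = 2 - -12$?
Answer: $\frac{366}{73} \approx 5.0137$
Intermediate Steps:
$z = 14$ ($z = 2 + 12 = 14$)
$Z{\left(f \right)} = 36$
$g{\left(\frac{1}{-87 + z},182 \right)} + Z{\left(95 \right)} = \left(-31 - \frac{1}{-87 + 14}\right) + 36 = \left(-31 - \frac{1}{-73}\right) + 36 = \left(-31 - - \frac{1}{73}\right) + 36 = \left(-31 + \frac{1}{73}\right) + 36 = - \frac{2262}{73} + 36 = \frac{366}{73}$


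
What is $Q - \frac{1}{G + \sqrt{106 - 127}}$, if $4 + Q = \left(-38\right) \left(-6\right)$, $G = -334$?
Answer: $\frac{24993582}{111577} + \frac{i \sqrt{21}}{111577} \approx 224.0 + 4.1071 \cdot 10^{-5} i$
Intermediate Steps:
$Q = 224$ ($Q = -4 - -228 = -4 + 228 = 224$)
$Q - \frac{1}{G + \sqrt{106 - 127}} = 224 - \frac{1}{-334 + \sqrt{106 - 127}} = 224 - \frac{1}{-334 + \sqrt{-21}} = 224 - \frac{1}{-334 + i \sqrt{21}}$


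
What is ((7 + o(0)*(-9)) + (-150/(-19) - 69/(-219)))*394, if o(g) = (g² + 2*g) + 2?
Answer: -1524780/1387 ≈ -1099.3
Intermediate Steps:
o(g) = 2 + g² + 2*g
((7 + o(0)*(-9)) + (-150/(-19) - 69/(-219)))*394 = ((7 + (2 + 0² + 2*0)*(-9)) + (-150/(-19) - 69/(-219)))*394 = ((7 + (2 + 0 + 0)*(-9)) + (-150*(-1/19) - 69*(-1/219)))*394 = ((7 + 2*(-9)) + (150/19 + 23/73))*394 = ((7 - 18) + 11387/1387)*394 = (-11 + 11387/1387)*394 = -3870/1387*394 = -1524780/1387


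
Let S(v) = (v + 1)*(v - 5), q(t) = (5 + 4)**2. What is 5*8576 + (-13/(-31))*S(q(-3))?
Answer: 1410296/31 ≈ 45493.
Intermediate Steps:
q(t) = 81 (q(t) = 9**2 = 81)
S(v) = (1 + v)*(-5 + v)
5*8576 + (-13/(-31))*S(q(-3)) = 5*8576 + (-13/(-31))*(-5 + 81**2 - 4*81) = 42880 + (-1/31*(-13))*(-5 + 6561 - 324) = 42880 + (13/31)*6232 = 42880 + 81016/31 = 1410296/31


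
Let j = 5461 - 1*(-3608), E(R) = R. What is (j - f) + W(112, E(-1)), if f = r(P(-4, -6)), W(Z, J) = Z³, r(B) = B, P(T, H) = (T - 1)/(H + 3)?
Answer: 4241986/3 ≈ 1.4140e+6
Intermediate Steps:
P(T, H) = (-1 + T)/(3 + H)
j = 9069 (j = 5461 + 3608 = 9069)
f = 5/3 (f = (-1 - 4)/(3 - 6) = -5/(-3) = -⅓*(-5) = 5/3 ≈ 1.6667)
(j - f) + W(112, E(-1)) = (9069 - 1*5/3) + 112³ = (9069 - 5/3) + 1404928 = 27202/3 + 1404928 = 4241986/3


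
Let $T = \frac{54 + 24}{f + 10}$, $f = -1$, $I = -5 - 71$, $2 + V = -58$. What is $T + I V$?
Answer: $\frac{13706}{3} \approx 4568.7$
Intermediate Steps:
$V = -60$ ($V = -2 - 58 = -60$)
$I = -76$ ($I = -5 - 71 = -76$)
$T = \frac{26}{3}$ ($T = \frac{54 + 24}{-1 + 10} = \frac{78}{9} = 78 \cdot \frac{1}{9} = \frac{26}{3} \approx 8.6667$)
$T + I V = \frac{26}{3} - -4560 = \frac{26}{3} + 4560 = \frac{13706}{3}$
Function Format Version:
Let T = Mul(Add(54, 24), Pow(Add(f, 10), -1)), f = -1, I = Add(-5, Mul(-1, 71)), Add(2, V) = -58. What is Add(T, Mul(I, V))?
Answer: Rational(13706, 3) ≈ 4568.7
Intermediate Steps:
V = -60 (V = Add(-2, -58) = -60)
I = -76 (I = Add(-5, -71) = -76)
T = Rational(26, 3) (T = Mul(Add(54, 24), Pow(Add(-1, 10), -1)) = Mul(78, Pow(9, -1)) = Mul(78, Rational(1, 9)) = Rational(26, 3) ≈ 8.6667)
Add(T, Mul(I, V)) = Add(Rational(26, 3), Mul(-76, -60)) = Add(Rational(26, 3), 4560) = Rational(13706, 3)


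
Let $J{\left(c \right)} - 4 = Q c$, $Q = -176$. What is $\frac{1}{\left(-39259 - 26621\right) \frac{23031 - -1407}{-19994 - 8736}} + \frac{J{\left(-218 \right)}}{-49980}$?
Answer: $- \frac{514804513819}{670554770760} \approx -0.76773$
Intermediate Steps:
$J{\left(c \right)} = 4 - 176 c$
$\frac{1}{\left(-39259 - 26621\right) \frac{23031 - -1407}{-19994 - 8736}} + \frac{J{\left(-218 \right)}}{-49980} = \frac{1}{\left(-39259 - 26621\right) \frac{23031 - -1407}{-19994 - 8736}} + \frac{4 - -38368}{-49980} = \frac{1}{\left(-65880\right) \frac{23031 + \left(1425 - 18\right)}{-28730}} + \left(4 + 38368\right) \left(- \frac{1}{49980}\right) = - \frac{1}{65880 \left(23031 + 1407\right) \left(- \frac{1}{28730}\right)} + 38372 \left(- \frac{1}{49980}\right) = - \frac{1}{65880 \cdot 24438 \left(- \frac{1}{28730}\right)} - \frac{9593}{12495} = - \frac{1}{65880 \left(- \frac{12219}{14365}\right)} - \frac{9593}{12495} = \left(- \frac{1}{65880}\right) \left(- \frac{14365}{12219}\right) - \frac{9593}{12495} = \frac{2873}{160997544} - \frac{9593}{12495} = - \frac{514804513819}{670554770760}$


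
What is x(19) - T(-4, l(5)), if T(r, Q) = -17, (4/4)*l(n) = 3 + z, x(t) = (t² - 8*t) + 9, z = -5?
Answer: 235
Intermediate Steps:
x(t) = 9 + t² - 8*t
l(n) = -2 (l(n) = 3 - 5 = -2)
x(19) - T(-4, l(5)) = (9 + 19² - 8*19) - 1*(-17) = (9 + 361 - 152) + 17 = 218 + 17 = 235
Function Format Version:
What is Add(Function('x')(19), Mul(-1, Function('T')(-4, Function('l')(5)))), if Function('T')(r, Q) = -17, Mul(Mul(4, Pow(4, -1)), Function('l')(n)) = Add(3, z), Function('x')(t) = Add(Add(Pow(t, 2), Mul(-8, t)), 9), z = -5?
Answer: 235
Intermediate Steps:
Function('x')(t) = Add(9, Pow(t, 2), Mul(-8, t))
Function('l')(n) = -2 (Function('l')(n) = Add(3, -5) = -2)
Add(Function('x')(19), Mul(-1, Function('T')(-4, Function('l')(5)))) = Add(Add(9, Pow(19, 2), Mul(-8, 19)), Mul(-1, -17)) = Add(Add(9, 361, -152), 17) = Add(218, 17) = 235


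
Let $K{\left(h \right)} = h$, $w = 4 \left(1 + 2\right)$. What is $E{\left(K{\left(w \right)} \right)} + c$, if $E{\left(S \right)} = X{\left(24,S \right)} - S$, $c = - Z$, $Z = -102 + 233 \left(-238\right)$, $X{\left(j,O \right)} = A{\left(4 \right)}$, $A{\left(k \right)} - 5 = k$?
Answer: $55553$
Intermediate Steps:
$A{\left(k \right)} = 5 + k$
$X{\left(j,O \right)} = 9$ ($X{\left(j,O \right)} = 5 + 4 = 9$)
$Z = -55556$ ($Z = -102 - 55454 = -55556$)
$c = 55556$ ($c = \left(-1\right) \left(-55556\right) = 55556$)
$w = 12$ ($w = 4 \cdot 3 = 12$)
$E{\left(S \right)} = 9 - S$
$E{\left(K{\left(w \right)} \right)} + c = \left(9 - 12\right) + 55556 = -3 + 55556 = 55553$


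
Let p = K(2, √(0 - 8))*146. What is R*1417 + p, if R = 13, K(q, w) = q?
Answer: 18713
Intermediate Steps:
p = 292 (p = 2*146 = 292)
R*1417 + p = 13*1417 + 292 = 18421 + 292 = 18713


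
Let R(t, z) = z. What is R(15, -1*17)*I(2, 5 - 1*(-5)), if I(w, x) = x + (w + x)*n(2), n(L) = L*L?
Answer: -986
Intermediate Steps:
n(L) = L**2
I(w, x) = 4*w + 5*x (I(w, x) = x + (w + x)*2**2 = x + (w + x)*4 = x + (4*w + 4*x) = 4*w + 5*x)
R(15, -1*17)*I(2, 5 - 1*(-5)) = (-1*17)*(4*2 + 5*(5 - 1*(-5))) = -17*(8 + 5*(5 + 5)) = -17*(8 + 5*10) = -17*(8 + 50) = -17*58 = -986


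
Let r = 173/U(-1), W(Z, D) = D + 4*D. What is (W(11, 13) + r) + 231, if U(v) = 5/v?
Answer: 1307/5 ≈ 261.40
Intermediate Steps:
W(Z, D) = 5*D
r = -173/5 (r = 173/((5/(-1))) = 173/((5*(-1))) = 173/(-5) = 173*(-⅕) = -173/5 ≈ -34.600)
(W(11, 13) + r) + 231 = (5*13 - 173/5) + 231 = (65 - 173/5) + 231 = 152/5 + 231 = 1307/5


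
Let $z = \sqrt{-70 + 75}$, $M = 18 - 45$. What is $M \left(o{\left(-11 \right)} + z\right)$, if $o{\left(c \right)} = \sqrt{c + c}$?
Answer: $- 27 \sqrt{5} - 27 i \sqrt{22} \approx -60.374 - 126.64 i$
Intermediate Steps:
$M = -27$
$z = \sqrt{5} \approx 2.2361$
$o{\left(c \right)} = \sqrt{2} \sqrt{c}$ ($o{\left(c \right)} = \sqrt{2 c} = \sqrt{2} \sqrt{c}$)
$M \left(o{\left(-11 \right)} + z\right) = - 27 \left(\sqrt{2} \sqrt{-11} + \sqrt{5}\right) = - 27 \left(\sqrt{2} i \sqrt{11} + \sqrt{5}\right) = - 27 \left(i \sqrt{22} + \sqrt{5}\right) = - 27 \left(\sqrt{5} + i \sqrt{22}\right) = - 27 \sqrt{5} - 27 i \sqrt{22}$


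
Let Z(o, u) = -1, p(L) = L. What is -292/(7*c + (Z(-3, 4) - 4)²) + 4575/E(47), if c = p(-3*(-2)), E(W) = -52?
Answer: -321709/3484 ≈ -92.339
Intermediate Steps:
c = 6 (c = -3*(-2) = 6)
-292/(7*c + (Z(-3, 4) - 4)²) + 4575/E(47) = -292/(7*6 + (-1 - 4)²) + 4575/(-52) = -292/(42 + (-5)²) + 4575*(-1/52) = -292/(42 + 25) - 4575/52 = -292/67 - 4575/52 = -321709/3484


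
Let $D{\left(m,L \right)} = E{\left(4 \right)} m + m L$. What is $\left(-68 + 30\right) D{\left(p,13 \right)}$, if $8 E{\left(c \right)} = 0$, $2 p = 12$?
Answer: $-2964$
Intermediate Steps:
$p = 6$ ($p = \frac{1}{2} \cdot 12 = 6$)
$E{\left(c \right)} = 0$ ($E{\left(c \right)} = \frac{1}{8} \cdot 0 = 0$)
$D{\left(m,L \right)} = L m$ ($D{\left(m,L \right)} = 0 m + m L = 0 + L m = L m$)
$\left(-68 + 30\right) D{\left(p,13 \right)} = \left(-68 + 30\right) 13 \cdot 6 = \left(-38\right) 78 = -2964$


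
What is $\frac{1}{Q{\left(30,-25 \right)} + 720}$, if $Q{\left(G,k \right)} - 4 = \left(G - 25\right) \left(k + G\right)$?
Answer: $\frac{1}{749} \approx 0.0013351$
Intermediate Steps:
$Q{\left(G,k \right)} = 4 + \left(-25 + G\right) \left(G + k\right)$ ($Q{\left(G,k \right)} = 4 + \left(G - 25\right) \left(k + G\right) = 4 + \left(-25 + G\right) \left(G + k\right)$)
$\frac{1}{Q{\left(30,-25 \right)} + 720} = \frac{1}{\left(4 + 30^{2} - 750 - -625 + 30 \left(-25\right)\right) + 720} = \frac{1}{\left(4 + 900 - 750 + 625 - 750\right) + 720} = \frac{1}{29 + 720} = \frac{1}{749}$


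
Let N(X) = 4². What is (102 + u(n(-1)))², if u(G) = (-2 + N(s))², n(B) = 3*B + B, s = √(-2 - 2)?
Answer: 88804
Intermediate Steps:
s = 2*I (s = √(-4) = 2*I ≈ 2.0*I)
N(X) = 16
n(B) = 4*B
u(G) = 196 (u(G) = (-2 + 16)² = 14² = 196)
(102 + u(n(-1)))² = (102 + 196)² = 298² = 88804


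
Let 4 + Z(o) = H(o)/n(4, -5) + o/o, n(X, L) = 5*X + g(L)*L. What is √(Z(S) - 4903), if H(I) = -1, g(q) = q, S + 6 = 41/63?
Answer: I*√1103855/15 ≈ 70.043*I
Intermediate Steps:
S = -337/63 (S = -6 + 41/63 = -337/63 ≈ -5.3492)
n(X, L) = L² + 5*X (n(X, L) = 5*X + L*L = 5*X + L² = L² + 5*X)
Z(o) = -136/45 (Z(o) = -4 + (-1/((-5)² + 5*4) + o/o) = -4 + (-1/(25 + 20) + 1) = -4 + (-1/45 + 1) = -4 + 44/45 = -136/45)
√(Z(S) - 4903) = √(-136/45 - 4903) = √(-220771/45) = I*√1103855/15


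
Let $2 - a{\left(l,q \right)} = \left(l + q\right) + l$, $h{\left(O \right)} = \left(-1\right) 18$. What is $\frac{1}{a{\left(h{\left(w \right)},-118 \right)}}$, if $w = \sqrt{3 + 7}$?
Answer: $\frac{1}{156} \approx 0.0064103$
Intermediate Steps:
$w = \sqrt{10} \approx 3.1623$
$h{\left(O \right)} = -18$
$a{\left(l,q \right)} = 2 - q - 2 l$ ($a{\left(l,q \right)} = 2 - \left(\left(l + q\right) + l\right) = 2 - \left(q + 2 l\right) = 2 - q - 2 l$)
$\frac{1}{a{\left(h{\left(w \right)},-118 \right)}} = \frac{1}{2 - -118 - -36} = \frac{1}{2 + 118 + 36} = \frac{1}{156}$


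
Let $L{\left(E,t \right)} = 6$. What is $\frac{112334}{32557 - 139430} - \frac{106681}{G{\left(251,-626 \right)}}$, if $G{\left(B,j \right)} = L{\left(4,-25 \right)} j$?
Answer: $\frac{10979392009}{401414988} \approx 27.352$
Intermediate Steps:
$G{\left(B,j \right)} = 6 j$
$\frac{112334}{32557 - 139430} - \frac{106681}{G{\left(251,-626 \right)}} = \frac{112334}{32557 - 139430} - \frac{106681}{6 \left(-626\right)} = \frac{112334}{32557 - 139430} - \frac{106681}{-3756} = \frac{112334}{-106873} - - \frac{106681}{3756} = 112334 \left(- \frac{1}{106873}\right) + \frac{106681}{3756} = - \frac{112334}{106873} + \frac{106681}{3756} = \frac{10979392009}{401414988}$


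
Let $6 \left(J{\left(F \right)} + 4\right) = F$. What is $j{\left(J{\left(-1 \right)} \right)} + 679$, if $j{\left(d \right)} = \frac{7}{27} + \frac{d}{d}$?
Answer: $\frac{18367}{27} \approx 680.26$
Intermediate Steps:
$J{\left(F \right)} = -4 + \frac{F}{6}$
$j{\left(d \right)} = \frac{34}{27}$ ($j{\left(d \right)} = 7 \cdot \frac{1}{27} + 1 = \frac{7}{27} + 1 = \frac{34}{27}$)
$j{\left(J{\left(-1 \right)} \right)} + 679 = \frac{34}{27} + 679 = \frac{18367}{27}$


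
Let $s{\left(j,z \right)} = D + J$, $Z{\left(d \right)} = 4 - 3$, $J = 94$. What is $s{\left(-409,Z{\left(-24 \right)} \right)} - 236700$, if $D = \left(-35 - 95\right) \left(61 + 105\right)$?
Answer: $-258186$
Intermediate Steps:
$Z{\left(d \right)} = 1$ ($Z{\left(d \right)} = 4 - 3 = 1$)
$D = -21580$ ($D = \left(-130\right) 166 = -21580$)
$s{\left(j,z \right)} = -21486$ ($s{\left(j,z \right)} = -21580 + 94 = -21486$)
$s{\left(-409,Z{\left(-24 \right)} \right)} - 236700 = -21486 - 236700 = -258186$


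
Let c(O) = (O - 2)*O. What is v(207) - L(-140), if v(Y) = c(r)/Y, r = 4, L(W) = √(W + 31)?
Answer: 8/207 - I*√109 ≈ 0.038647 - 10.44*I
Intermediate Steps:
L(W) = √(31 + W)
c(O) = O*(-2 + O) (c(O) = (-2 + O)*O = O*(-2 + O))
v(Y) = 8/Y (v(Y) = (4*(-2 + 4))/Y = (4*2)/Y = 8/Y)
v(207) - L(-140) = 8/207 - √(31 - 140) = 8*(1/207) - √(-109) = 8/207 - I*√109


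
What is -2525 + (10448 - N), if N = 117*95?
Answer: -3192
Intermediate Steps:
N = 11115
-2525 + (10448 - N) = -2525 + (10448 - 1*11115) = -2525 + (10448 - 11115) = -2525 - 667 = -3192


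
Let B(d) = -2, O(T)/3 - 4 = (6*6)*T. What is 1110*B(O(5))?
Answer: -2220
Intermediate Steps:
O(T) = 12 + 108*T (O(T) = 12 + 3*((6*6)*T) = 12 + 3*(36*T) = 12 + 108*T)
1110*B(O(5)) = 1110*(-2) = -2220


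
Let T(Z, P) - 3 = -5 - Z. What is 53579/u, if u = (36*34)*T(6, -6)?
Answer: -53579/9792 ≈ -5.4717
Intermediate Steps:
T(Z, P) = -2 - Z (T(Z, P) = 3 + (-5 - Z) = -2 - Z)
u = -9792 (u = (36*34)*(-2 - 1*6) = 1224*(-2 - 6) = 1224*(-8) = -9792)
53579/u = 53579/(-9792) = 53579*(-1/9792) = -53579/9792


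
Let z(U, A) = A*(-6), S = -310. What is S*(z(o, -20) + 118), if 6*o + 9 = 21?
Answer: -73780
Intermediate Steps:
o = 2 (o = -3/2 + (1/6)*21 = -3/2 + 7/2 = 2)
z(U, A) = -6*A
S*(z(o, -20) + 118) = -310*(-6*(-20) + 118) = -310*(120 + 118) = -310*238 = -73780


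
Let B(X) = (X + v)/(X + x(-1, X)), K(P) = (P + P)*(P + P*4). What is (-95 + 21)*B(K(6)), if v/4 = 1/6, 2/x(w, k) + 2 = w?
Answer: -40034/539 ≈ -74.275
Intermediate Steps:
x(w, k) = 2/(-2 + w)
v = 2/3 (v = 4/6 = 4*(1/6) = 2/3 ≈ 0.66667)
K(P) = 10*P**2 (K(P) = (2*P)*(P + 4*P) = (2*P)*(5*P) = 10*P**2)
B(X) = (2/3 + X)/(-2/3 + X) (B(X) = (X + 2/3)/(X + 2/(-2 - 1)) = (2/3 + X)/(X + 2/(-3)) = (2/3 + X)/(X + 2*(-1/3)) = (2/3 + X)/(X - 2/3) = (2/3 + X)/(-2/3 + X))
(-95 + 21)*B(K(6)) = (-95 + 21)*((2 + 3*(10*6**2))/(-2 + 3*(10*6**2))) = -74*(2 + 3*(10*36))/(-2 + 3*(10*36)) = -74*(2 + 3*360)/(-2 + 3*360) = -74*(2 + 1080)/(-2 + 1080) = -74*1082/1078 = -37*1082/539 = -74*541/539 = -40034/539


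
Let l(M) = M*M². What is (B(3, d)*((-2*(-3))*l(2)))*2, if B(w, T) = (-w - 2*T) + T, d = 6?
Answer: -864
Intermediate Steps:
l(M) = M³
B(w, T) = -T - w
(B(3, d)*((-2*(-3))*l(2)))*2 = ((-1*6 - 1*3)*(-2*(-3)*2³))*2 = ((-6 - 3)*(6*8))*2 = -9*48*2 = -432*2 = -864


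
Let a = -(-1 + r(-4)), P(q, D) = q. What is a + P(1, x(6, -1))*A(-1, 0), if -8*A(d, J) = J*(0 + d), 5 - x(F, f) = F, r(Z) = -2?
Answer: 3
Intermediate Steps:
x(F, f) = 5 - F
a = 3 (a = -(-1 - 2) = -1*(-3) = 3)
A(d, J) = -J*d/8 (A(d, J) = -J*(0 + d)/8 = -J*d/8)
a + P(1, x(6, -1))*A(-1, 0) = 3 + 1*(-1/8*0*(-1)) = 3 + 1*0 = 3 + 0 = 3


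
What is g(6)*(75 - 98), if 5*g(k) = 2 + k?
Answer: -184/5 ≈ -36.800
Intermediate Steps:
g(k) = 2/5 + k/5 (g(k) = (2 + k)/5 = 2/5 + k/5)
g(6)*(75 - 98) = (2/5 + (1/5)*6)*(75 - 98) = (2/5 + 6/5)*(-23) = (8/5)*(-23) = -184/5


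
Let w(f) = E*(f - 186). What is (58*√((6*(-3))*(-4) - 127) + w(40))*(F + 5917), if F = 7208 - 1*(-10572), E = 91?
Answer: -314838342 + 1374426*I*√55 ≈ -3.1484e+8 + 1.0193e+7*I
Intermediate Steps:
w(f) = -16926 + 91*f (w(f) = 91*(f - 186) = 91*(-186 + f) = -16926 + 91*f)
F = 17780 (F = 7208 + 10572 = 17780)
(58*√((6*(-3))*(-4) - 127) + w(40))*(F + 5917) = (58*√((6*(-3))*(-4) - 127) + (-16926 + 91*40))*(17780 + 5917) = (58*√(-18*(-4) - 127) + (-16926 + 3640))*23697 = (58*√(72 - 127) - 13286)*23697 = (58*√(-55) - 13286)*23697 = (58*(I*√55) - 13286)*23697 = (58*I*√55 - 13286)*23697 = (-13286 + 58*I*√55)*23697 = -314838342 + 1374426*I*√55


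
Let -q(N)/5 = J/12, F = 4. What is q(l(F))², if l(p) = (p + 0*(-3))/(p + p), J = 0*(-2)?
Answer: 0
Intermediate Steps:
J = 0
l(p) = ½ (l(p) = (p + 0)/((2*p)) = p*(1/(2*p)) = ½)
q(N) = 0 (q(N) = -0/12 = -5*0 = 0)
q(l(F))² = 0² = 0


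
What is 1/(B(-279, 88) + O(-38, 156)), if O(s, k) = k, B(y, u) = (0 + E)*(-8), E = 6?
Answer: 1/108 ≈ 0.0092593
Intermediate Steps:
B(y, u) = -48 (B(y, u) = (0 + 6)*(-8) = 6*(-8) = -48)
1/(B(-279, 88) + O(-38, 156)) = 1/(-48 + 156) = 1/108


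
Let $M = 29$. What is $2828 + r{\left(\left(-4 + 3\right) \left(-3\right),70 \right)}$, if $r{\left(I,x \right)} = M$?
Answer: $2857$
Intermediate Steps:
$r{\left(I,x \right)} = 29$
$2828 + r{\left(\left(-4 + 3\right) \left(-3\right),70 \right)} = 2828 + 29 = 2857$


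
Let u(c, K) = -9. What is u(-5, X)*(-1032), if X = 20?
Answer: 9288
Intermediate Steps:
u(-5, X)*(-1032) = -9*(-1032) = 9288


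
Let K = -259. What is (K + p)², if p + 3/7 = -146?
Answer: 8054244/49 ≈ 1.6437e+5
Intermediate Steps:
p = -1025/7 (p = -3/7 - 146 = -1025/7 ≈ -146.43)
(K + p)² = (-259 - 1025/7)² = (-2838/7)² = 8054244/49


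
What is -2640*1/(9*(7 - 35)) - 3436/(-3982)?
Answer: 474098/41811 ≈ 11.339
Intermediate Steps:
-2640*1/(9*(7 - 35)) - 3436/(-3982) = -2640/(9*(-28)) - 3436*(-1/3982) = -2640/(-252) + 1718/1991 = -2640*(-1/252) + 1718/1991 = 220/21 + 1718/1991 = 474098/41811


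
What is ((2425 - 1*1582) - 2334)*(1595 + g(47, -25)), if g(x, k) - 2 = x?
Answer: -2451204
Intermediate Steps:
g(x, k) = 2 + x
((2425 - 1*1582) - 2334)*(1595 + g(47, -25)) = ((2425 - 1*1582) - 2334)*(1595 + (2 + 47)) = ((2425 - 1582) - 2334)*(1595 + 49) = (843 - 2334)*1644 = -1491*1644 = -2451204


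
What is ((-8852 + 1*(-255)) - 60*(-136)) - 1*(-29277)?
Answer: 28330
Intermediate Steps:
((-8852 + 1*(-255)) - 60*(-136)) - 1*(-29277) = ((-8852 - 255) + 8160) + 29277 = (-9107 + 8160) + 29277 = -947 + 29277 = 28330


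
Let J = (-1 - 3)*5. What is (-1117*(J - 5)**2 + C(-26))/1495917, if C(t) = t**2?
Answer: -232483/498639 ≈ -0.46624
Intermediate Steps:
J = -20 (J = -4*5 = -20)
(-1117*(J - 5)**2 + C(-26))/1495917 = (-1117*(-20 - 5)**2 + (-26)**2)/1495917 = (-1117*(-25)**2 + 676)*(1/1495917) = (-1117*625 + 676)*(1/1495917) = (-698125 + 676)*(1/1495917) = -697449*1/1495917 = -232483/498639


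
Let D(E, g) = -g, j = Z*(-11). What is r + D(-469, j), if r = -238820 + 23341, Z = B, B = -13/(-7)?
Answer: -1508210/7 ≈ -2.1546e+5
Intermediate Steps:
B = 13/7 (B = -13*(-⅐) = 13/7 ≈ 1.8571)
Z = 13/7 ≈ 1.8571
j = -143/7 (j = (13/7)*(-11) = -143/7 ≈ -20.429)
r = -215479
r + D(-469, j) = -215479 - 1*(-143/7) = -215479 + 143/7 = -1508210/7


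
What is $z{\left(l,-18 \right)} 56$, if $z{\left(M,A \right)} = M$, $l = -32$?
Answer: $-1792$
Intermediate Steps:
$z{\left(l,-18 \right)} 56 = \left(-32\right) 56 = -1792$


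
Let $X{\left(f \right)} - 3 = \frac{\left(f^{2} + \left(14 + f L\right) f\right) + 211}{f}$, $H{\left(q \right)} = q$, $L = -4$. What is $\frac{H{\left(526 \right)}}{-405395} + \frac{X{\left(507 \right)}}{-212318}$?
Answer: $\frac{252418111339}{43638836394270} \approx 0.0057843$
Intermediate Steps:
$X{\left(f \right)} = 3 + \frac{211 + f^{2} + f \left(14 - 4 f\right)}{f}$ ($X{\left(f \right)} = 3 + \frac{\left(f^{2} + \left(14 + f \left(-4\right)\right) f\right) + 211}{f} = 3 + \frac{\left(f^{2} + \left(14 - 4 f\right) f\right) + 211}{f} = 3 + \frac{\left(f^{2} + f \left(14 - 4 f\right)\right) + 211}{f} = 3 + \frac{211 + f^{2} + f \left(14 - 4 f\right)}{f}$)
$\frac{H{\left(526 \right)}}{-405395} + \frac{X{\left(507 \right)}}{-212318} = \frac{526}{-405395} + \frac{17 - 1521 + \frac{211}{507}}{-212318} = 526 \left(- \frac{1}{405395}\right) + \left(17 - 1521 + 211 \cdot \frac{1}{507}\right) \left(- \frac{1}{212318}\right) = - \frac{526}{405395} + \left(17 - 1521 + \frac{211}{507}\right) \left(- \frac{1}{212318}\right) = - \frac{526}{405395} - - \frac{762317}{107645226} = - \frac{526}{405395} + \frac{762317}{107645226} = \frac{252418111339}{43638836394270}$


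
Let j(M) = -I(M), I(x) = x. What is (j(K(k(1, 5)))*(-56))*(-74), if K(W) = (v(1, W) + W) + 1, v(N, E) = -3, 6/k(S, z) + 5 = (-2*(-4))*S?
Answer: 0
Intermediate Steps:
k(S, z) = 6/(-5 + 8*S) (k(S, z) = 6/(-5 + (-2*(-4))*S) = 6/(-5 + 8*S))
K(W) = -2 + W (K(W) = (-3 + W) + 1 = -2 + W)
j(M) = -M
(j(K(k(1, 5)))*(-56))*(-74) = (-(-2 + 6/(-5 + 8*1))*(-56))*(-74) = (-(-2 + 6/(-5 + 8))*(-56))*(-74) = (-(-2 + 6/3)*(-56))*(-74) = (-(-2 + 6*(1/3))*(-56))*(-74) = (-(-2 + 2)*(-56))*(-74) = (-1*0*(-56))*(-74) = (0*(-56))*(-74) = 0*(-74) = 0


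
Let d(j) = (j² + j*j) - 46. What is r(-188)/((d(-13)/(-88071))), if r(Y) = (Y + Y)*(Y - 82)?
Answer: -2235241980/73 ≈ -3.0620e+7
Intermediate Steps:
r(Y) = 2*Y*(-82 + Y) (r(Y) = (2*Y)*(-82 + Y) = 2*Y*(-82 + Y))
d(j) = -46 + 2*j² (d(j) = (j² + j²) - 46 = 2*j² - 46 = -46 + 2*j²)
r(-188)/((d(-13)/(-88071))) = (2*(-188)*(-82 - 188))/(((-46 + 2*(-13)²)/(-88071))) = (2*(-188)*(-270))/(((-46 + 2*169)*(-1/88071))) = 101520/(((-46 + 338)*(-1/88071))) = 101520/((292*(-1/88071))) = 101520/(-292/88071) = 101520*(-88071/292) = -2235241980/73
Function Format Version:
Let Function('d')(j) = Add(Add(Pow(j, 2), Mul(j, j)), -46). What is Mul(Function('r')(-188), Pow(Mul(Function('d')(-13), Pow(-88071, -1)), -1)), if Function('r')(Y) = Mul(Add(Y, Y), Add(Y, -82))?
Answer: Rational(-2235241980, 73) ≈ -3.0620e+7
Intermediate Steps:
Function('r')(Y) = Mul(2, Y, Add(-82, Y)) (Function('r')(Y) = Mul(Mul(2, Y), Add(-82, Y)) = Mul(2, Y, Add(-82, Y)))
Function('d')(j) = Add(-46, Mul(2, Pow(j, 2))) (Function('d')(j) = Add(Add(Pow(j, 2), Pow(j, 2)), -46) = Add(Mul(2, Pow(j, 2)), -46) = Add(-46, Mul(2, Pow(j, 2))))
Mul(Function('r')(-188), Pow(Mul(Function('d')(-13), Pow(-88071, -1)), -1)) = Mul(Mul(2, -188, Add(-82, -188)), Pow(Mul(Add(-46, Mul(2, Pow(-13, 2))), Pow(-88071, -1)), -1)) = Mul(Mul(2, -188, -270), Pow(Mul(Add(-46, Mul(2, 169)), Rational(-1, 88071)), -1)) = Mul(101520, Pow(Mul(Add(-46, 338), Rational(-1, 88071)), -1)) = Mul(101520, Pow(Mul(292, Rational(-1, 88071)), -1)) = Mul(101520, Pow(Rational(-292, 88071), -1)) = Mul(101520, Rational(-88071, 292)) = Rational(-2235241980, 73)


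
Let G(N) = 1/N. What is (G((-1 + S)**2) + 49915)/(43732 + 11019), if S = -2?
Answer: 449236/492759 ≈ 0.91167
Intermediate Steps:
(G((-1 + S)**2) + 49915)/(43732 + 11019) = (1/((-1 - 2)**2) + 49915)/(43732 + 11019) = (1/((-3)**2) + 49915)/54751 = (1/9 + 49915)*(1/54751) = (449236/9)*(1/54751) = 449236/492759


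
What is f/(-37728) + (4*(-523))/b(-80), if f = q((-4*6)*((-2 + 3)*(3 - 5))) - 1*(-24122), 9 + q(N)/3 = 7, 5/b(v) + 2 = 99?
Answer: -1914009313/47160 ≈ -40585.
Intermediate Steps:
b(v) = 5/97 (b(v) = 5/(-2 + 99) = 5/97)
q(N) = -6 (q(N) = -27 + 3*7 = -27 + 21 = -6)
f = 24116 (f = -6 - 1*(-24122) = -6 + 24122 = 24116)
f/(-37728) + (4*(-523))/b(-80) = 24116/(-37728) + (4*(-523))/(5/97) = 24116*(-1/37728) - 2092*97/5 = -6029/9432 - 202924/5 = -1914009313/47160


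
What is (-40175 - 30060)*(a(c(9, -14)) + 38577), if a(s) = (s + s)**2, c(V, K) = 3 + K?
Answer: -2743449335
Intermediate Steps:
a(s) = 4*s**2 (a(s) = (2*s)**2 = 4*s**2)
(-40175 - 30060)*(a(c(9, -14)) + 38577) = (-40175 - 30060)*(4*(3 - 14)**2 + 38577) = -70235*(4*(-11)**2 + 38577) = -70235*(4*121 + 38577) = -70235*(484 + 38577) = -70235*39061 = -2743449335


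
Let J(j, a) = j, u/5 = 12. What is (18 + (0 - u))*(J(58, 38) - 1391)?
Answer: 55986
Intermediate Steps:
u = 60 (u = 5*12 = 60)
(18 + (0 - u))*(J(58, 38) - 1391) = (18 + (0 - 1*60))*(58 - 1391) = (18 + (0 - 60))*(-1333) = (18 - 60)*(-1333) = -42*(-1333) = 55986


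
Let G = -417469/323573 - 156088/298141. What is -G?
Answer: 174970487553/96470377793 ≈ 1.8137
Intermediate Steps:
G = -174970487553/96470377793 (G = -417469*1/323573 - 156088*1/298141 = -417469/323573 - 156088/298141 = -174970487553/96470377793 ≈ -1.8137)
-G = -1*(-174970487553/96470377793) = 174970487553/96470377793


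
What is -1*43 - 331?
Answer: -374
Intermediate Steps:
-1*43 - 331 = -43 - 331 = -374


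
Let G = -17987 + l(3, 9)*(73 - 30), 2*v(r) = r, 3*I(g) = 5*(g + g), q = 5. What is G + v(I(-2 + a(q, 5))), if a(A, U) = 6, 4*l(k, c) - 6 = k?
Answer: -214603/12 ≈ -17884.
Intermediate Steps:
l(k, c) = 3/2 + k/4
I(g) = 10*g/3 (I(g) = (5*(g + g))/3 = (5*(2*g))/3 = (10*g)/3 = 10*g/3)
v(r) = r/2
G = -71561/4 (G = -17987 + (3/2 + (1/4)*3)*(73 - 30) = -17987 + (3/2 + 3/4)*43 = -17987 + (9/4)*43 = -17987 + 387/4 = -71561/4 ≈ -17890.)
G + v(I(-2 + a(q, 5))) = -71561/4 + (10*(-2 + 6)/3)/2 = -71561/4 + ((10/3)*4)/2 = -71561/4 + (1/2)*(40/3) = -71561/4 + 20/3 = -214603/12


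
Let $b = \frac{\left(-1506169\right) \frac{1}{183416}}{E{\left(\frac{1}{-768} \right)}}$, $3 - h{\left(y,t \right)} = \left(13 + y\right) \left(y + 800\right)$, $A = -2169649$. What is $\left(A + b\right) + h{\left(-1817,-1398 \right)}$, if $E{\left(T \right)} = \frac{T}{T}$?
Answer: $- \frac{734456762793}{183416} \approx -4.0043 \cdot 10^{6}$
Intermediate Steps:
$h{\left(y,t \right)} = 3 - \left(13 + y\right) \left(800 + y\right)$ ($h{\left(y,t \right)} = 3 - \left(13 + y\right) \left(y + 800\right) = 3 - \left(13 + y\right) \left(800 + y\right)$)
$E{\left(T \right)} = 1$
$b = - \frac{1506169}{183416}$ ($b = \frac{\left(-1506169\right) \frac{1}{183416}}{1} = \left(-1506169\right) \frac{1}{183416} \cdot 1 = \left(- \frac{1506169}{183416}\right) 1 = - \frac{1506169}{183416} \approx -8.2118$)
$\left(A + b\right) + h{\left(-1817,-1398 \right)} = \left(-2169649 - \frac{1506169}{183416}\right) - 1834665 = - \frac{397949847153}{183416} - 1834665 = - \frac{734456762793}{183416}$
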